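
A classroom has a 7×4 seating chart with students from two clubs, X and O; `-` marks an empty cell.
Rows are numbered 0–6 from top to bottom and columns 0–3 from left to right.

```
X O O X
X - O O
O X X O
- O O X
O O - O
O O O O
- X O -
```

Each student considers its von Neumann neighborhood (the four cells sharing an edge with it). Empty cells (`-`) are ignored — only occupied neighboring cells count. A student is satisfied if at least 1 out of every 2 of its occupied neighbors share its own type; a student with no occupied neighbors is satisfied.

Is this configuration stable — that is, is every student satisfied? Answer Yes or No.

(0,0)X 1/2 ok
(0,1)O 1/2 ok
(0,2)O 2/3 ok
(0,3)X 0/2 unhappy
(1,0)X 1/2 ok
(1,2)O 2/3 ok
(1,3)O 2/3 ok
(2,0)O 0/2 unhappy
(2,1)X 1/3 unhappy
(2,2)X 1/4 unhappy
(2,3)O 1/3 unhappy
(3,1)O 2/3 ok
(3,2)O 1/3 unhappy
(3,3)X 0/3 unhappy
(4,0)O 2/2 ok
(4,1)O 3/3 ok
(4,3)O 1/2 ok
(5,0)O 2/2 ok
(5,1)O 3/4 ok
(5,2)O 3/3 ok
(5,3)O 2/2 ok
(6,1)X 0/2 unhappy
(6,2)O 1/2 ok
For instance (0,3) has only 0/2 same-type neighbors, below 1/2.

No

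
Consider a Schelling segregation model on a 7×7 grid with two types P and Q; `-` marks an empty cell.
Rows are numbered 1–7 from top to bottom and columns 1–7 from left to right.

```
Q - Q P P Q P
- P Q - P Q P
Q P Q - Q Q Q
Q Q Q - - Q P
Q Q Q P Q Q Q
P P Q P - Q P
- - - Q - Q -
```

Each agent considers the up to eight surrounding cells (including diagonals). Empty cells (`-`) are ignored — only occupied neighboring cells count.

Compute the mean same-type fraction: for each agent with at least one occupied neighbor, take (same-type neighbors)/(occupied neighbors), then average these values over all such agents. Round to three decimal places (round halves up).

0.455

(1,1)Q 0/1
(1,3)Q 1/3
(1,4)P 2/4
(1,5)P 2/4
(1,6)Q 1/5
(1,7)P 1/3
(2,2)P 1/6
(2,3)Q 2/5
(2,5)P 2/6
(2,6)Q 4/8
(2,7)P 1/5
(3,1)Q 2/4
(3,2)P 1/7
(3,3)Q 3/5
(3,5)Q 3/4
(3,6)Q 4/7
(3,7)Q 3/5
(4,1)Q 4/5
(4,2)Q 7/8
(4,3)Q 4/6
(4,6)Q 6/7
(4,7)P 0/5
(5,1)Q 3/5
(5,2)Q 6/8
(5,3)Q 4/7
(5,4)P 1/5
(5,5)Q 3/5
(5,6)Q 4/6
(5,7)Q 3/5
(6,1)P 1/3
(6,2)P 1/5
(6,3)Q 3/6
(6,4)P 1/5
(6,6)Q 4/5
(6,7)P 0/4
(7,4)Q 1/2
(7,6)Q 1/2
Sum over 37 agents: 0/1 + 1/3 + 2/4 + 2/4 + 1/5 + 1/3 + 1/6 + 2/5 + 2/6 + 4/8 + 1/5 + 2/4 + 1/7 + 3/5 + 3/4 + 4/7 + 3/5 + 4/5 + 7/8 + 4/6 + 6/7 + 0/5 + 3/5 + 6/8 + 4/7 + 1/5 + 3/5 + 4/6 + 3/5 + 1/3 + 1/5 + 3/6 + 1/5 + 4/5 + 0/4 + 1/2 + 1/2 = 2831/168; mean = 2831/168 ÷ 37 = 2831/6216 = 0.455437… → 0.455.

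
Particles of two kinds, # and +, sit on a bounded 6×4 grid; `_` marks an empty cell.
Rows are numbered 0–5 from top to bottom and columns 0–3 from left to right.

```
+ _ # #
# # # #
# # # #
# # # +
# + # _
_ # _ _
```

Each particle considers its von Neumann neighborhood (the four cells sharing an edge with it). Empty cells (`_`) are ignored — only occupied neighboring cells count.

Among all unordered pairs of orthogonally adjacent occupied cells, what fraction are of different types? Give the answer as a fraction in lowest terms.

7/27

Scan each occupied cell's neighbors to the right and below so each pair is counted once.
From row 0: 1 unlike of 4 pairs (running 1/4).
From row 1: 0 unlike of 7 pairs (running 1/11).
From row 2: 1 unlike of 7 pairs (running 2/18).
From row 3: 2 unlike of 6 pairs (running 4/24).
From row 4: 3 unlike of 3 pairs (running 7/27).
Total adjacent occupied pairs: 27; unlike-type pairs: 7.
7/27 is already in lowest terms.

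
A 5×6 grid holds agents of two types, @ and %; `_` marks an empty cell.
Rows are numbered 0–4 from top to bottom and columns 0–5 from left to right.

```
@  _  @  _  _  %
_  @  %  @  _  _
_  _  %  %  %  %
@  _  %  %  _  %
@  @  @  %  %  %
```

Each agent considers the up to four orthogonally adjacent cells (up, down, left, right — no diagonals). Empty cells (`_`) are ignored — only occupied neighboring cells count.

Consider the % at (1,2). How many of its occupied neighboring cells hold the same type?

Occupied neighbors of (1,2): (0,2)=@, (2,2)=%, (1,1)=@, (1,3)=@.
Same type (%): 1 of 4.

1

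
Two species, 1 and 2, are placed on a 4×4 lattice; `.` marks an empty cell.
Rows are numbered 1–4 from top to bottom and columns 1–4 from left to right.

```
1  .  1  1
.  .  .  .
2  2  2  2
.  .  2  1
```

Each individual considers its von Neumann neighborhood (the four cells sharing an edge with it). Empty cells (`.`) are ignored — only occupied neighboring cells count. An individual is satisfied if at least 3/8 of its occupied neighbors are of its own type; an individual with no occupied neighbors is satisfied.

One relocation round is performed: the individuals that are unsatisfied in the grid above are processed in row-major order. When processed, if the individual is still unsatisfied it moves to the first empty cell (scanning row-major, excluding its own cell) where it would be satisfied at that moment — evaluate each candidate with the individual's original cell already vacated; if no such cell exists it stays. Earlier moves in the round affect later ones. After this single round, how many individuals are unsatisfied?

Initially unsatisfied (in order): (4,4).
  (4,4) → (1,2).
Resulting grid:
1 1 1 1
. . . .
2 2 2 2
. . 2 .
All satisfied now.

0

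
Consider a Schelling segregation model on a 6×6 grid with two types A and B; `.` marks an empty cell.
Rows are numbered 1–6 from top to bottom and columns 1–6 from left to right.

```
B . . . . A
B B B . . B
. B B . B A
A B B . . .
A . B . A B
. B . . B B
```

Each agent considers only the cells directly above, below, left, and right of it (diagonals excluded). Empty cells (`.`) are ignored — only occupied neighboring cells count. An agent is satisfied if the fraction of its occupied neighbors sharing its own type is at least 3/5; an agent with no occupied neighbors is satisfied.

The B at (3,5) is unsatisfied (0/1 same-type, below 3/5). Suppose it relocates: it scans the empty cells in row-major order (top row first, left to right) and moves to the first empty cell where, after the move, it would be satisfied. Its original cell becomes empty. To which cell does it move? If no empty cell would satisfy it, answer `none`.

Vacating (3,5). Empty cells in order:
  (1,2): 2/2 same-type → satisfied — stop here.

(1,2)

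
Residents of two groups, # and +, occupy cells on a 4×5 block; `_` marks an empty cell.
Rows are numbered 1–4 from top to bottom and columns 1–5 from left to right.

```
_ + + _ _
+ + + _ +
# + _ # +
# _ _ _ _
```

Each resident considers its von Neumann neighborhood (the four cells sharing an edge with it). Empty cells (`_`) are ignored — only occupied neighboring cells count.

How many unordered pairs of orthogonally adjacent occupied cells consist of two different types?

3

Scan each occupied cell's neighbors to the right and below so each pair is counted once.
Row 1: +(1,2)–+(1,3)= +(1,2)–+(2,2)= +(1,3)–+(2,3)=  → 0/3 unlike.
Row 2: +(2,1)–+(2,2)= +(2,1)–#(3,1)≠ +(2,2)–+(2,3)= +(2,2)–+(3,2)= +(2,5)–+(3,5)=  → 1/5 unlike.
Row 3: #(3,1)–+(3,2)≠ #(3,1)–#(4,1)= #(3,4)–+(3,5)≠  → 2/3 unlike.
Total adjacent occupied pairs: 11; unlike-type pairs: 3.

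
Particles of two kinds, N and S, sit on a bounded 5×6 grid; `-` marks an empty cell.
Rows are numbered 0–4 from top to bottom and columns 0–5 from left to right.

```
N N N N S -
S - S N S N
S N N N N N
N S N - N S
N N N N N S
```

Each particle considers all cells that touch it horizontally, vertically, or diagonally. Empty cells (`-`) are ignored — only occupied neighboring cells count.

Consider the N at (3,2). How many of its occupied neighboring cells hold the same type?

6

Occupied neighbors of (3,2): (2,1)=N, (2,2)=N, (2,3)=N, (3,1)=S, (4,1)=N, (4,2)=N, (4,3)=N.
Same type (N): 6 of 7.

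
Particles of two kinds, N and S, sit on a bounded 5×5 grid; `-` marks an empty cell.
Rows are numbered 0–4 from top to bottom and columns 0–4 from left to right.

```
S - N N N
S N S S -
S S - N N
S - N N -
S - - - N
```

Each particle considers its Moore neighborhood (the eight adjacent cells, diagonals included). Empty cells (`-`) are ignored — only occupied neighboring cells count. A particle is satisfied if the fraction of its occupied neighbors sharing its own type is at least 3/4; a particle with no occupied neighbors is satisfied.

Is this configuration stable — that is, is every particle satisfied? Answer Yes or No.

Row 0: (0,0)S 1/2 unhappy · (0,2)N 2/4 unhappy · (0,3)N 2/4 unhappy · (0,4)N 1/2 unhappy
Row 1: (1,0)S 3/4 ok · (1,1)N 1/6 unhappy · (1,2)S 2/6 unhappy · (1,3)S 1/6 unhappy
Row 2: (2,0)S 3/4 ok · (2,1)S 4/6 unhappy · (2,3)N 3/5 unhappy · (2,4)N 2/3 unhappy
Row 3: (3,0)S 3/3 ok · (3,2)N 2/3 unhappy · (3,3)N 4/4 ok
Row 4: (4,0)S 1/1 ok · (4,4)N 1/1 ok
For instance (0,0) has only 1/2 same-type neighbors, below 3/4.

No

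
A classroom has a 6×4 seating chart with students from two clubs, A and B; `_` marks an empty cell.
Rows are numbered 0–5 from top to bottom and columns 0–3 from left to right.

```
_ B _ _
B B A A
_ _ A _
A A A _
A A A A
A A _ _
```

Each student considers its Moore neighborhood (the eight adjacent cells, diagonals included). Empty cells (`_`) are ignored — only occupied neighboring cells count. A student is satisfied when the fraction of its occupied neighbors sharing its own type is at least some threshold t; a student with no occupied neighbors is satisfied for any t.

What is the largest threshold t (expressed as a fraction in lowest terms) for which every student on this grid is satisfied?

1/2

Row 0: (0,1)B 2/3
Row 1: (1,0)B 2/2 · (1,1)B 2/4 · (1,2)A 2/4 · (1,3)A 2/2
Row 2: (2,2)A 4/5
Row 3: (3,0)A 3/3 · (3,1)A 6/6 · (3,2)A 5/5
Row 4: (4,0)A 5/5 · (4,1)A 7/7 · (4,2)A 5/5 · (4,3)A 2/2
Row 5: (5,0)A 3/3 · (5,1)A 4/4
The smallest same-type fraction is 2/4 at (1,1), which reduces to 1/2. Any threshold above that leaves this student unsatisfied.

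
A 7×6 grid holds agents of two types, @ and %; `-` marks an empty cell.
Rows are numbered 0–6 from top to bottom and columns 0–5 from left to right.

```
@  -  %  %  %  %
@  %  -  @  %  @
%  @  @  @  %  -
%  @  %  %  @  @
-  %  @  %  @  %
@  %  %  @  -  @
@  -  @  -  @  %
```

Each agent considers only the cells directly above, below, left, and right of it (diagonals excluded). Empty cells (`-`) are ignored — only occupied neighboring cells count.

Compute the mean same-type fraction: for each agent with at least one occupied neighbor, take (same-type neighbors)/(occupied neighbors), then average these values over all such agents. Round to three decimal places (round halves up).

Row 0: (0,0)@ 1/1 · (0,2)% 1/1 · (0,3)% 2/3 · (0,4)% 3/3 · (0,5)% 1/2
Row 1: (1,0)@ 1/3 · (1,1)% 0/2 · (1,3)@ 1/3 · (1,4)% 2/4 · (1,5)@ 0/2
Row 2: (2,0)% 1/3 · (2,1)@ 2/4 · (2,2)@ 2/3 · (2,3)@ 2/4 · (2,4)% 1/3
Row 3: (3,0)% 1/2 · (3,1)@ 1/4 · (3,2)% 1/4 · (3,3)% 2/4 · (3,4)@ 2/4 · (3,5)@ 1/2
Row 4: (4,1)% 1/3 · (4,2)@ 0/4 · (4,3)% 1/4 · (4,4)@ 1/3 · (4,5)% 0/3
Row 5: (5,0)@ 1/2 · (5,1)% 2/3 · (5,2)% 1/4 · (5,3)@ 0/2 · (5,5)@ 0/2
Row 6: (6,0)@ 1/1 · (6,2)@ 0/1 · (6,4)@ 0/1 · (6,5)% 0/2
Sum over 35 agents: 1/1 + 1/1 + 2/3 + 3/3 + 1/2 + 1/3 + 0/2 + 1/3 + 2/4 + 0/2 + 1/3 + 2/4 + 2/3 + 2/4 + 1/3 + 1/2 + 1/4 + 1/4 + 2/4 + 2/4 + 1/2 + 1/3 + 0/4 + 1/4 + 1/3 + 0/3 + 1/2 + 2/3 + 1/4 + 0/2 + 0/2 + 1/1 + 0/1 + 0/1 + 0/2 = 27/2; mean = 27/2 ÷ 35 = 27/70 = 0.385714… → 0.386.

0.386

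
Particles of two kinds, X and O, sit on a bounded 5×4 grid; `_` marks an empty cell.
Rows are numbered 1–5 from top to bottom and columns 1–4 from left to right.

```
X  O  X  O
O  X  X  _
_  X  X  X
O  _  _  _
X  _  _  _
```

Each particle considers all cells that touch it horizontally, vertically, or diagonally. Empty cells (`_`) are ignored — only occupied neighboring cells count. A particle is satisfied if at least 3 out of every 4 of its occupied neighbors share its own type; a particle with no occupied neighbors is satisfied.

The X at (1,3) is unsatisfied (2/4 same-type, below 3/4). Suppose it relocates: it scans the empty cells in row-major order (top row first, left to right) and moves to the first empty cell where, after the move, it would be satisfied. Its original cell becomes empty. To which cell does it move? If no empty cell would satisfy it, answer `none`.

Vacating (1,3). Empty cells in order:
  (2,4): 3/4 same-type → satisfied — stop here.

(2,4)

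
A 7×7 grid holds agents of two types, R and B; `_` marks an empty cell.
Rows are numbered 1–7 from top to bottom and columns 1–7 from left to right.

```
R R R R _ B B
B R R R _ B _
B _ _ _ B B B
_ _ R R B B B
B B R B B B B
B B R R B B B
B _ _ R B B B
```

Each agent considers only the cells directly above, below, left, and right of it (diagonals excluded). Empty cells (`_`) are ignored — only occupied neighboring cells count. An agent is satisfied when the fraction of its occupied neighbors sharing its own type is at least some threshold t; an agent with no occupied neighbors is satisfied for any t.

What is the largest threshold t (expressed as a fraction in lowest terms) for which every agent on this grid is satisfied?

1/4

(1,1)R 1/2
(1,2)R 3/3
(1,3)R 3/3
(1,4)R 2/2
(1,6)B 2/2
(1,7)B 1/1
(2,1)B 1/3
(2,2)R 2/3
(2,3)R 3/3
(2,4)R 2/2
(2,6)B 2/2
(3,1)B 1/1
(3,5)B 2/2
(3,6)B 4/4
(3,7)B 2/2
(4,3)R 2/2
(4,4)R 1/3
(4,5)B 3/4
(4,6)B 4/4
(4,7)B 3/3
(5,1)B 2/2
(5,2)B 2/3
(5,3)R 2/4
(5,4)B 1/4
(5,5)B 4/4
(5,6)B 4/4
(5,7)B 3/3
(6,1)B 3/3
(6,2)B 2/3
(6,3)R 2/3
(6,4)R 2/4
(6,5)B 3/4
(6,6)B 4/4
(6,7)B 3/3
(7,1)B 1/1
(7,4)R 1/2
(7,5)B 2/3
(7,6)B 3/3
(7,7)B 2/2
The smallest same-type fraction is 1/4 at (5,4), which reduces to 1/4. Any threshold above that leaves this agent unsatisfied.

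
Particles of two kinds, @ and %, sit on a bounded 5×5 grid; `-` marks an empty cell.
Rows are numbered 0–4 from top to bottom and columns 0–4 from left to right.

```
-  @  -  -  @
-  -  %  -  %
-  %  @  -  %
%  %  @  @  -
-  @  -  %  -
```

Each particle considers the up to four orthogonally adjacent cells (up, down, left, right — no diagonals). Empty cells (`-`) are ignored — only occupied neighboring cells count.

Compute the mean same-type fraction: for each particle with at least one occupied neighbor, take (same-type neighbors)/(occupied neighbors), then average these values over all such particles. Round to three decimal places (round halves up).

Row 0: (0,1)@ — no occupied neighbors · (0,4)@ 0/1
Row 1: (1,2)% 0/1 · (1,4)% 1/2
Row 2: (2,1)% 1/2 · (2,2)@ 1/3 · (2,4)% 1/1
Row 3: (3,0)% 1/1 · (3,1)% 2/4 · (3,2)@ 2/3 · (3,3)@ 1/2
Row 4: (4,1)@ 0/1 · (4,3)% 0/1
Sum over 12 particles: 0/1 + 0/1 + 1/2 + 1/2 + 1/3 + 1/1 + 1/1 + 2/4 + 2/3 + 1/2 + 0/1 + 0/1 = 5; mean = 5 ÷ 12 = 5/12 = 0.416666… → 0.417.

0.417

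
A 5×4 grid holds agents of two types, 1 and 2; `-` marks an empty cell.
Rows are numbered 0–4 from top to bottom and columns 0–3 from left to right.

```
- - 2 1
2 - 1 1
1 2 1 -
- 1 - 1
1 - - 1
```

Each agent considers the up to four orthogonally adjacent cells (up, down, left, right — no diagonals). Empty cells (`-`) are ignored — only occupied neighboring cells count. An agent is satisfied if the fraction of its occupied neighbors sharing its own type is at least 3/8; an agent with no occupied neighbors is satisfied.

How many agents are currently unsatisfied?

(0,2)2 0/2 ✗
(0,3)1 1/2 ✓
(1,0)2 0/1 ✗
(1,2)1 2/3 ✓
(1,3)1 2/2 ✓
(2,0)1 0/2 ✗
(2,1)2 0/3 ✗
(2,2)1 1/2 ✓
(3,1)1 0/1 ✗
(3,3)1 1/1 ✓
(4,0)1 0/0 ✓
(4,3)1 1/1 ✓
Unsatisfied: (0,2), (1,0), (2,0), (2,1), (3,1) — 5 in total.

5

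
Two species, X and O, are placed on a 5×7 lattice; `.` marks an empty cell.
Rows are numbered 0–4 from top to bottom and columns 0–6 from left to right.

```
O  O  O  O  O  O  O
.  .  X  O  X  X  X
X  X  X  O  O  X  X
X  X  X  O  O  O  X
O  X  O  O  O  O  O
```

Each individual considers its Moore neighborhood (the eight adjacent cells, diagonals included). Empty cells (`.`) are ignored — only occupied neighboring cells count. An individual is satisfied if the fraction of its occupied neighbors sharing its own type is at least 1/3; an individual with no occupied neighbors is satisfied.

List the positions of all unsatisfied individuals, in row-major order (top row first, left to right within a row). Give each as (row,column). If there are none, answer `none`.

(1,2), (1,4), (4,0)

(0,0)O 1/1 satisfied
(0,1)O 2/3 satisfied
(0,2)O 3/4 satisfied
(0,3)O 3/5 satisfied
(0,4)O 3/5 satisfied
(0,5)O 2/5 satisfied
(0,6)O 1/3 satisfied
(1,2)X 2/7 not
(1,3)O 5/8 satisfied
(1,4)X 2/8 not
(1,5)X 4/8 satisfied
(1,6)X 3/5 satisfied
(2,0)X 3/3 satisfied
(2,1)X 6/6 satisfied
(2,2)X 4/7 satisfied
(2,3)O 4/8 satisfied
(2,4)O 5/8 satisfied
(2,5)X 5/8 satisfied
(2,6)X 4/5 satisfied
(3,0)X 4/5 satisfied
(3,1)X 6/8 satisfied
(3,2)X 4/8 satisfied
(3,3)O 6/8 satisfied
(3,4)O 7/8 satisfied
(3,5)O 5/8 satisfied
(3,6)X 2/5 satisfied
(4,0)O 0/3 not
(4,1)X 3/5 satisfied
(4,2)O 2/5 satisfied
(4,3)O 4/5 satisfied
(4,4)O 5/5 satisfied
(4,5)O 4/5 satisfied
(4,6)O 2/3 satisfied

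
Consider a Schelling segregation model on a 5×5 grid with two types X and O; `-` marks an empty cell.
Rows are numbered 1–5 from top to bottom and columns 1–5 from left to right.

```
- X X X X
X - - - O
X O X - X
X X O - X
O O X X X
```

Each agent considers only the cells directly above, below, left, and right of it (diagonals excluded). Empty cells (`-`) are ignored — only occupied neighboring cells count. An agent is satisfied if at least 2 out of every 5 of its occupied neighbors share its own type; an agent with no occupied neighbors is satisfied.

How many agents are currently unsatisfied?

7

(1,2)X 1/1 satisfied
(1,3)X 2/2 satisfied
(1,4)X 2/2 satisfied
(1,5)X 1/2 satisfied
(2,1)X 1/1 satisfied
(2,5)O 0/2 not
(3,1)X 2/3 satisfied
(3,2)O 0/3 not
(3,3)X 0/2 not
(3,5)X 1/2 satisfied
(4,1)X 2/3 satisfied
(4,2)X 1/4 not
(4,3)O 0/3 not
(4,5)X 2/2 satisfied
(5,1)O 1/2 satisfied
(5,2)O 1/3 not
(5,3)X 1/3 not
(5,4)X 2/2 satisfied
(5,5)X 2/2 satisfied
Unsatisfied: (2,5), (3,2), (3,3), (4,2), (4,3), (5,2), (5,3) — 7 in total.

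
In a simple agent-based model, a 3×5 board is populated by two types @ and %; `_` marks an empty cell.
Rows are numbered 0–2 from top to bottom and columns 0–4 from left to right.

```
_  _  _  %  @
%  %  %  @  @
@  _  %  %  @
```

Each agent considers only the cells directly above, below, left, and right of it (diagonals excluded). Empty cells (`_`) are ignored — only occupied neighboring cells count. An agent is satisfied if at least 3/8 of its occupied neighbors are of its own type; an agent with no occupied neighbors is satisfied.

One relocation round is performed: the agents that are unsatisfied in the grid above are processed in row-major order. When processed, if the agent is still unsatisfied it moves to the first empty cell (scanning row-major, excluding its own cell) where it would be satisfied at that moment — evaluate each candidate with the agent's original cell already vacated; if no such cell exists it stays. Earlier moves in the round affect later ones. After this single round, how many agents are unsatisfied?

0

Initially unsatisfied (in order): (0,3), (1,3), (2,0), (2,3).
  (0,3) → (0,0).
  (1,3) → (0,3).
  (2,0) → (0,2).
  (2,3): now satisfied by earlier moves; stays.
Resulting grid:
% _ @ @ @
% % % _ @
_ _ % % @
All satisfied now.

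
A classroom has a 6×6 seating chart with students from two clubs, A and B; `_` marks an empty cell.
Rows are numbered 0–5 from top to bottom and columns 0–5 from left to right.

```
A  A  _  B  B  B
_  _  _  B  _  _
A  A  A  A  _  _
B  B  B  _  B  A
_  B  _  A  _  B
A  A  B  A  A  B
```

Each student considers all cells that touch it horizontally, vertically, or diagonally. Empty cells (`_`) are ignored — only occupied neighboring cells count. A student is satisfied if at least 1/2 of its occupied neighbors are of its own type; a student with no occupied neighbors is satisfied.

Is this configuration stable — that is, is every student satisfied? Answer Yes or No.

No

(0,0)A 1/1 ✓
(0,1)A 1/1 ✓
(0,3)B 2/2 ✓
(0,4)B 3/3 ✓
(0,5)B 1/1 ✓
(1,3)B 2/4 ✓
(2,0)A 1/3 ✗
(2,1)A 2/5 ✗
(2,2)A 2/5 ✗
(2,3)A 1/4 ✗
(3,0)B 2/4 ✓
(3,1)B 3/6 ✓
(3,2)B 2/6 ✗
(3,4)B 1/4 ✗
(3,5)A 0/2 ✗
(4,1)B 4/6 ✓
(4,3)A 2/5 ✗
(4,5)B 2/4 ✓
(5,0)A 1/2 ✓
(5,1)A 1/3 ✗
(5,2)B 1/4 ✗
(5,3)A 2/3 ✓
(5,4)A 2/4 ✓
(5,5)B 1/2 ✓
For instance (2,0) has only 1/3 same-type neighbors, below 1/2.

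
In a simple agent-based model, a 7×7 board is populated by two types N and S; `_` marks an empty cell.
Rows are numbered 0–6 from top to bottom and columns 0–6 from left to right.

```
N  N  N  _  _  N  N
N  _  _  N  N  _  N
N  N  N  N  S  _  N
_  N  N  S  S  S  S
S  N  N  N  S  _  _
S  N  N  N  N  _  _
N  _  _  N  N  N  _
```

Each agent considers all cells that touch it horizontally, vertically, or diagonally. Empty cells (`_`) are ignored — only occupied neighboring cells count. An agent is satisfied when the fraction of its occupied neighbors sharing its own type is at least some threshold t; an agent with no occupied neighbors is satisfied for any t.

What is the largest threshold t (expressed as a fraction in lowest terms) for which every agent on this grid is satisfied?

1/4

(0,0)N 2/2
(0,1)N 3/3
(0,2)N 2/2
(0,5)N 3/3
(0,6)N 2/2
(1,0)N 4/4
(1,3)N 4/5
(1,4)N 3/4
(1,6)N 3/3
(2,0)N 3/3
(2,1)N 5/5
(2,2)N 5/6
(2,3)N 4/7
(2,4)S 3/6
(2,6)N 1/3
(3,1)N 6/7
(3,2)N 7/8
(3,3)S 3/8
(3,4)S 4/6
(3,5)S 4/5
(3,6)S 1/2
(4,0)S 1/4
(4,1)N 5/7
(4,2)N 7/8
(4,3)N 5/8
(4,4)S 3/6
(5,0)S 1/4
(5,1)N 4/6
(5,2)N 6/6
(5,3)N 6/7
(5,4)N 5/6
(6,0)N 1/2
(6,3)N 4/4
(6,4)N 4/4
(6,5)N 2/2
The smallest same-type fraction is 1/4 at (4,0), which reduces to 1/4. Any threshold above that leaves this agent unsatisfied.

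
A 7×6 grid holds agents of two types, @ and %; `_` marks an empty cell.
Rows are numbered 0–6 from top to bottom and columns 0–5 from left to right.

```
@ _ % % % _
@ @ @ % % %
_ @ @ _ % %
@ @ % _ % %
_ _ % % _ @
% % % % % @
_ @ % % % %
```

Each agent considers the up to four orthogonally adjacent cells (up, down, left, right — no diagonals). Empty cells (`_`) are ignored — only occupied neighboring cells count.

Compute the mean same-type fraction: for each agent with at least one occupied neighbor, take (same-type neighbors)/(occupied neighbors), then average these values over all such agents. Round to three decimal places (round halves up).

0.798

(0,0)@ 1/1
(0,2)% 1/2
(0,3)% 3/3
(0,4)% 2/2
(1,0)@ 2/2
(1,1)@ 3/3
(1,2)@ 2/4
(1,3)% 2/3
(1,4)% 4/4
(1,5)% 2/2
(2,1)@ 3/3
(2,2)@ 2/3
(2,4)% 3/3
(2,5)% 3/3
(3,0)@ 1/1
(3,1)@ 2/3
(3,2)% 1/3
(3,4)% 2/2
(3,5)% 2/3
(4,2)% 3/3
(4,3)% 2/2
(4,5)@ 1/2
(5,0)% 1/1
(5,1)% 2/3
(5,2)% 4/4
(5,3)% 4/4
(5,4)% 2/3
(5,5)@ 1/3
(6,1)@ 0/2
(6,2)% 2/3
(6,3)% 3/3
(6,4)% 3/3
(6,5)% 1/2
Sum over 33 agents: 1/1 + 1/2 + 3/3 + 2/2 + 2/2 + 3/3 + 2/4 + 2/3 + 4/4 + 2/2 + 3/3 + 2/3 + 3/3 + 3/3 + 1/1 + 2/3 + 1/3 + 2/2 + 2/3 + 3/3 + 2/2 + 1/2 + 1/1 + 2/3 + 4/4 + 4/4 + 2/3 + 1/3 + 0/2 + 2/3 + 3/3 + 3/3 + 1/2 = 79/3; mean = 79/3 ÷ 33 = 79/99 = 0.797979… → 0.798.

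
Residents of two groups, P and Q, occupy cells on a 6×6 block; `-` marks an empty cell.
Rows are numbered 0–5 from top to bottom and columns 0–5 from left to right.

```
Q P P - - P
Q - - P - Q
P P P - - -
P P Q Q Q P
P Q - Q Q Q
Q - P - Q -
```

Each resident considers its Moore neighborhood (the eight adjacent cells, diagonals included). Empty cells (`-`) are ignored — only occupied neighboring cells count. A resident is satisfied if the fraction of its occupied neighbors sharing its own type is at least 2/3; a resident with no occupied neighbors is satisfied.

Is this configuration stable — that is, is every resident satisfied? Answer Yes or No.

No

(0,0)Q 1/2 not
(0,1)P 1/3 not
(0,2)P 2/2 satisfied
(0,5)P 0/1 not
(1,0)Q 1/4 not
(1,3)P 2/2 satisfied
(1,5)Q 0/1 not
(2,0)P 3/4 satisfied
(2,1)P 4/6 satisfied
(2,2)P 3/5 not
(3,0)P 4/5 satisfied
(3,1)P 5/7 satisfied
(3,2)Q 3/6 not
(3,3)Q 4/5 satisfied
(3,4)Q 4/5 satisfied
(3,5)P 0/3 not
(4,0)P 2/4 not
(4,1)Q 2/6 not
(4,3)Q 5/6 satisfied
(4,4)Q 5/6 satisfied
(4,5)Q 3/4 satisfied
(5,0)Q 1/2 not
(5,2)P 0/2 not
(5,4)Q 3/3 satisfied
For instance (0,0) has only 1/2 same-type neighbors, below 2/3.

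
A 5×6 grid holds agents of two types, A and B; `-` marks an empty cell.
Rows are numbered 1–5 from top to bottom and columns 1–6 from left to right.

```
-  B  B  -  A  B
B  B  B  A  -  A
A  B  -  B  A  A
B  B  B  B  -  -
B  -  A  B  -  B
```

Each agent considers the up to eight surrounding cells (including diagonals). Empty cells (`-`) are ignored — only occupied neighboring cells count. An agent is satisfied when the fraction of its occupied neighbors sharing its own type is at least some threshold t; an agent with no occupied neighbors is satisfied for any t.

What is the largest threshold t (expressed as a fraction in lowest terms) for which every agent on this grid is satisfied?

Row 1: (1,2)B 4/4 · (1,3)B 3/4 · (1,5)A 2/3 · (1,6)B 0/2
Row 2: (2,1)B 3/4 · (2,2)B 5/6 · (2,3)B 5/6 · (2,4)A 2/5 · (2,6)A 3/4
Row 3: (3,1)A 0/5 · (3,2)B 6/7 · (3,4)B 3/5 · (3,5)A 3/5 · (3,6)A 2/2
Row 4: (4,1)B 3/4 · (4,2)B 4/6 · (4,3)B 5/6 · (4,4)B 3/5
Row 5: (5,1)B 2/2 · (5,3)A 0/4 · (5,4)B 2/3 · (5,6)B — no occupied neighbors
The smallest same-type fraction is 0/2 at (1,6), which reduces to 0/1. Any threshold above that leaves this agent unsatisfied.

0/1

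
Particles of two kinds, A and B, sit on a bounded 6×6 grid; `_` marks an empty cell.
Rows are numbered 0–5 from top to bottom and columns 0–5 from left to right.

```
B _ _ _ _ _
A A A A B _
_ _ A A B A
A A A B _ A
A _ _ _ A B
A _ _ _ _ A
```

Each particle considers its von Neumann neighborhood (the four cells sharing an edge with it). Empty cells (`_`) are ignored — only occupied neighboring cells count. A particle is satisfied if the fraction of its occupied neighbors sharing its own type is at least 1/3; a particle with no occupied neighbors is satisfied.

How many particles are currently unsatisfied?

5

(0,0)B 0/1 not
(1,0)A 1/2 satisfied
(1,1)A 2/2 satisfied
(1,2)A 3/3 satisfied
(1,3)A 2/3 satisfied
(1,4)B 1/2 satisfied
(2,2)A 3/3 satisfied
(2,3)A 2/4 satisfied
(2,4)B 1/3 satisfied
(2,5)A 1/2 satisfied
(3,0)A 2/2 satisfied
(3,1)A 2/2 satisfied
(3,2)A 2/3 satisfied
(3,3)B 0/2 not
(3,5)A 1/2 satisfied
(4,0)A 2/2 satisfied
(4,4)A 0/1 not
(4,5)B 0/3 not
(5,0)A 1/1 satisfied
(5,5)A 0/1 not
Unsatisfied: (0,0), (3,3), (4,4), (4,5), (5,5) — 5 in total.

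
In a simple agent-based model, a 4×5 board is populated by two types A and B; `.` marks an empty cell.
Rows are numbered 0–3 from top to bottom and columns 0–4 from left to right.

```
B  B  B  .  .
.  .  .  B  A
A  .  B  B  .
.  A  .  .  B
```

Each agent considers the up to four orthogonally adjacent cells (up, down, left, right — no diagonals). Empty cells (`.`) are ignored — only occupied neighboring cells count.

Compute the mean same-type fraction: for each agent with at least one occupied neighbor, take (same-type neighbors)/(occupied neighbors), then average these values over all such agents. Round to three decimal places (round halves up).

0.786

Row 0: (0,0)B 1/1 · (0,1)B 2/2 · (0,2)B 1/1
Row 1: (1,3)B 1/2 · (1,4)A 0/1
Row 2: (2,0)A — no occupied neighbors · (2,2)B 1/1 · (2,3)B 2/2
Row 3: (3,1)A — no occupied neighbors · (3,4)B — no occupied neighbors
Sum over 7 agents: 1/1 + 2/2 + 1/1 + 1/2 + 0/1 + 1/1 + 2/2 = 11/2; mean = 11/2 ÷ 7 = 11/14 = 0.785714… → 0.786.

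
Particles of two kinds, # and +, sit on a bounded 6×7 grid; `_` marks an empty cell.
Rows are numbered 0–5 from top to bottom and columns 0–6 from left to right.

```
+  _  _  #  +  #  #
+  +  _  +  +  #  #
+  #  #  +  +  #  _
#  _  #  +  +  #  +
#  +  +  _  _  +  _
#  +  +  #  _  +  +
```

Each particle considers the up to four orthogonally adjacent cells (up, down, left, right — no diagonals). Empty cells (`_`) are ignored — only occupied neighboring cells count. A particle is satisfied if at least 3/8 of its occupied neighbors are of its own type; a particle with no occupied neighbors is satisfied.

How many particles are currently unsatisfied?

8

Row 0: (0,0)+ 1/1 ✓ · (0,3)# 0/2 ✗ · (0,4)+ 1/3 ✗ · (0,5)# 2/3 ✓ · (0,6)# 2/2 ✓
Row 1: (1,0)+ 3/3 ✓ · (1,1)+ 1/2 ✓ · (1,3)+ 2/3 ✓ · (1,4)+ 3/4 ✓ · (1,5)# 3/4 ✓ · (1,6)# 2/2 ✓
Row 2: (2,0)+ 1/3 ✗ · (2,1)# 1/3 ✗ · (2,2)# 2/3 ✓ · (2,3)+ 3/4 ✓ · (2,4)+ 3/4 ✓ · (2,5)# 2/3 ✓
Row 3: (3,0)# 1/2 ✓ · (3,2)# 1/3 ✗ · (3,3)+ 2/3 ✓ · (3,4)+ 2/3 ✓ · (3,5)# 1/4 ✗ · (3,6)+ 0/1 ✗
Row 4: (4,0)# 2/3 ✓ · (4,1)+ 2/3 ✓ · (4,2)+ 2/3 ✓ · (4,5)+ 1/2 ✓
Row 5: (5,0)# 1/2 ✓ · (5,1)+ 2/3 ✓ · (5,2)+ 2/3 ✓ · (5,3)# 0/1 ✗ · (5,5)+ 2/2 ✓ · (5,6)+ 1/1 ✓
Unsatisfied: (0,3), (0,4), (2,0), (2,1), (3,2), (3,5), (3,6), (5,3) — 8 in total.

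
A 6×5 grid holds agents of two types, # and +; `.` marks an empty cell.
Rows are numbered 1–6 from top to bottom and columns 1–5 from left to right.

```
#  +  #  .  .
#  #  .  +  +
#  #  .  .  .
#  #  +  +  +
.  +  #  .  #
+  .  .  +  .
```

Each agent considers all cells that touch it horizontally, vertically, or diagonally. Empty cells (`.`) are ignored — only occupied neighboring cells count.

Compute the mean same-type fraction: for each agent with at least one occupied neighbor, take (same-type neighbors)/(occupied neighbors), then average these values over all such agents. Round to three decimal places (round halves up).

0.546

(1,1)# 2/3
(1,2)+ 0/4
(1,3)# 1/3
(2,1)# 4/5
(2,2)# 5/6
(2,4)+ 1/2
(2,5)+ 1/1
(3,1)# 5/5
(3,2)# 5/6
(4,1)# 3/4
(4,2)# 4/6
(4,3)+ 2/5
(4,4)+ 2/4
(4,5)+ 1/2
(5,2)+ 2/5
(5,3)# 1/5
(5,5)# 0/3
(6,1)+ 1/1
(6,4)+ 0/2
Sum over 19 agents: 2/3 + 0/4 + 1/3 + 4/5 + 5/6 + 1/2 + 1/1 + 5/5 + 5/6 + 3/4 + 4/6 + 2/5 + 2/4 + 1/2 + 2/5 + 1/5 + 0/3 + 1/1 + 0/2 = 623/60; mean = 623/60 ÷ 19 = 623/1140 = 0.546491… → 0.546.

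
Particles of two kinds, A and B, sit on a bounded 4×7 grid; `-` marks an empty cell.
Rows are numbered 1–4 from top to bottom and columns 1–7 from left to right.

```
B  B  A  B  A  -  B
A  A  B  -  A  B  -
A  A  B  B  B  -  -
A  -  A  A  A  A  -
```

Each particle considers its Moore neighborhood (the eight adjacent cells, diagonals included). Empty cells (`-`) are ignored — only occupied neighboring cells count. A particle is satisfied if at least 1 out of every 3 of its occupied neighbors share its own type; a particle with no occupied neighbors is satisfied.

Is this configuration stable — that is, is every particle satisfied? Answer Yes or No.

No

Row 1: (1,1)B 1/3 satisfied · (1,2)B 2/5 satisfied · (1,3)A 1/4 not · (1,4)B 1/4 not · (1,5)A 1/3 satisfied · (1,7)B 1/1 satisfied
Row 2: (2,1)A 3/5 satisfied · (2,2)A 4/8 satisfied · (2,3)B 4/7 satisfied · (2,5)A 1/5 not · (2,6)B 2/4 satisfied
Row 3: (3,1)A 4/4 satisfied · (3,2)A 5/7 satisfied · (3,3)B 2/6 satisfied · (3,4)B 3/7 satisfied · (3,5)B 2/6 satisfied
Row 4: (4,1)A 2/2 satisfied · (4,3)A 2/4 satisfied · (4,4)A 2/5 satisfied · (4,5)A 2/4 satisfied · (4,6)A 1/2 satisfied
For instance (1,3) has only 1/4 same-type neighbors, below 1/3.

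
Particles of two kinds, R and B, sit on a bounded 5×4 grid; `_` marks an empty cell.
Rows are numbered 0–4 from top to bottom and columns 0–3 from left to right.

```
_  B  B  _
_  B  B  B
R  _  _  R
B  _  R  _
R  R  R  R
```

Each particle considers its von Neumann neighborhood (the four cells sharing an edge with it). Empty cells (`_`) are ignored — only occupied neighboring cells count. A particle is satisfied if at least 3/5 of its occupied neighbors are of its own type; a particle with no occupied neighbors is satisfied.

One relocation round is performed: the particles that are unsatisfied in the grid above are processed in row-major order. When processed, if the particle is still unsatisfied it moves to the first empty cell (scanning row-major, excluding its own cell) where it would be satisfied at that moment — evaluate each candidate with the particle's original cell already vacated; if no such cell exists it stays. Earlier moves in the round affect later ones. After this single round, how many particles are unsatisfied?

Initially unsatisfied (in order): (1,3), (2,0), (2,3), (3,0), (4,0).
  (1,3) → (0,0).
  (2,0) → (2,2).
  (2,3): now satisfied by earlier moves; stays.
  (3,0) → (0,3).
  (4,0): now satisfied by earlier moves; stays.
Resulting grid:
B B B B
_ B B _
_ _ R R
_ _ R _
R R R R
All satisfied now.

0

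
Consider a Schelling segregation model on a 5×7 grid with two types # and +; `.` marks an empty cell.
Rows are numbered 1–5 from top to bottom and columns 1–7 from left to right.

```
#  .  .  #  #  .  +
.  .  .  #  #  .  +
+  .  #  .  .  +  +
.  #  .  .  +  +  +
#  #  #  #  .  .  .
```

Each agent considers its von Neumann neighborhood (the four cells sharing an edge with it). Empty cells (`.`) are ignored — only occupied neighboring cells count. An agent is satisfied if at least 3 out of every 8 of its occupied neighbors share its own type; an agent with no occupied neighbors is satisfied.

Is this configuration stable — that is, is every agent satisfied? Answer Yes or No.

Yes

(1,1)# 0/0 ok
(1,4)# 2/2 ok
(1,5)# 2/2 ok
(1,7)+ 1/1 ok
(2,4)# 2/2 ok
(2,5)# 2/2 ok
(2,7)+ 2/2 ok
(3,1)+ 0/0 ok
(3,3)# 0/0 ok
(3,6)+ 2/2 ok
(3,7)+ 3/3 ok
(4,2)# 1/1 ok
(4,5)+ 1/1 ok
(4,6)+ 3/3 ok
(4,7)+ 2/2 ok
(5,1)# 1/1 ok
(5,2)# 3/3 ok
(5,3)# 2/2 ok
(5,4)# 1/1 ok
All meet the threshold, so the configuration is stable.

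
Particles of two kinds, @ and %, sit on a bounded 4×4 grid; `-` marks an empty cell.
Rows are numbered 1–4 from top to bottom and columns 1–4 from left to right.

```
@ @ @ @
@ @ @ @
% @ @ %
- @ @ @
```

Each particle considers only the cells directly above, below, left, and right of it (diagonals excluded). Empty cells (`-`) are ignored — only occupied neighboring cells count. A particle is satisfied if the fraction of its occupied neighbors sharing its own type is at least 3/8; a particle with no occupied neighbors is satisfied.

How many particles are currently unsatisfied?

Row 1: (1,1)@ 2/2 ✓ · (1,2)@ 3/3 ✓ · (1,3)@ 3/3 ✓ · (1,4)@ 2/2 ✓
Row 2: (2,1)@ 2/3 ✓ · (2,2)@ 4/4 ✓ · (2,3)@ 4/4 ✓ · (2,4)@ 2/3 ✓
Row 3: (3,1)% 0/2 ✗ · (3,2)@ 3/4 ✓ · (3,3)@ 3/4 ✓ · (3,4)% 0/3 ✗
Row 4: (4,2)@ 2/2 ✓ · (4,3)@ 3/3 ✓ · (4,4)@ 1/2 ✓
Unsatisfied: (3,1), (3,4) — 2 in total.

2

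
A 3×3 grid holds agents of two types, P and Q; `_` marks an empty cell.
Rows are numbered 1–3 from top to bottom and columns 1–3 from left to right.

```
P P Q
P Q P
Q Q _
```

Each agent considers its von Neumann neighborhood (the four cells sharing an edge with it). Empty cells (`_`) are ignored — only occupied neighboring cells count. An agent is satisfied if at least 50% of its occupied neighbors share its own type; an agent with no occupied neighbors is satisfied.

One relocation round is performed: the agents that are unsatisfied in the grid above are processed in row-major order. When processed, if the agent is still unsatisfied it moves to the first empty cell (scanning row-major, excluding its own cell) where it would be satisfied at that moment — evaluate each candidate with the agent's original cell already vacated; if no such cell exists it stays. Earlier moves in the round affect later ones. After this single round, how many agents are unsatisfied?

Initially unsatisfied (in order): (1,2), (1,3), (2,1), (2,2), (2,3).
  (1,2) → (3,3).
  (1,3) → (1,2).
  (2,1) → (1,3).
  (2,2): now satisfied by earlier moves; stays.
  (2,3): now satisfied by earlier moves; stays.
Resulting grid:
P Q P
_ Q P
Q Q P
Unsatisfied now: (1,1), (1,2).

2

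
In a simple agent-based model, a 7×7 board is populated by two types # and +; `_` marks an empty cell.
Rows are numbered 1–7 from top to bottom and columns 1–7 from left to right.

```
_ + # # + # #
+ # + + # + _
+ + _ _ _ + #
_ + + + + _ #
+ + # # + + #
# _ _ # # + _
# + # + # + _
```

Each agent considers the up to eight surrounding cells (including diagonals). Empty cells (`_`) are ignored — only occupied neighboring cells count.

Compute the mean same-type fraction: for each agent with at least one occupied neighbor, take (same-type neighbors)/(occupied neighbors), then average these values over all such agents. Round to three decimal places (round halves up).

(1,2)+ 2/4
(1,3)# 2/5
(1,4)# 2/5
(1,5)+ 2/5
(1,6)# 2/4
(1,7)# 1/2
(2,1)+ 3/4
(2,2)# 1/6
(2,3)+ 3/6
(2,4)+ 2/5
(2,5)# 2/6
(2,6)+ 2/6
(3,1)+ 3/4
(3,2)+ 5/6
(3,6)+ 2/5
(3,7)# 1/3
(4,2)+ 5/6
(4,3)+ 4/6
(4,4)+ 3/5
(4,5)+ 4/5
(4,7)# 2/4
(5,1)+ 2/3
(5,2)+ 3/5
(5,3)# 2/6
(5,4)# 3/7
(5,5)+ 4/7
(5,6)+ 3/6
(5,7)# 1/3
(6,1)# 1/4
(6,4)# 5/7
(6,5)# 3/8
(6,6)+ 3/6
(7,1)# 1/2
(7,2)+ 0/3
(7,3)# 1/3
(7,4)+ 0/4
(7,5)# 2/5
(7,6)+ 1/3
Sum over 38 agents: 2/4 + 2/5 + 2/5 + 2/5 + 2/4 + 1/2 + 3/4 + 1/6 + 3/6 + 2/5 + 2/6 + 2/6 + 3/4 + 5/6 + 2/5 + 1/3 + 5/6 + 4/6 + 3/5 + 4/5 + 2/4 + 2/3 + 3/5 + 2/6 + 3/7 + 4/7 + 3/6 + 1/3 + 1/4 + 5/7 + 3/8 + 3/6 + 1/2 + 0/3 + 1/3 + 0/4 + 2/5 + 1/3 = 4967/280; mean = 4967/280 ÷ 38 = 4967/10640 = 0.466823… → 0.467.

0.467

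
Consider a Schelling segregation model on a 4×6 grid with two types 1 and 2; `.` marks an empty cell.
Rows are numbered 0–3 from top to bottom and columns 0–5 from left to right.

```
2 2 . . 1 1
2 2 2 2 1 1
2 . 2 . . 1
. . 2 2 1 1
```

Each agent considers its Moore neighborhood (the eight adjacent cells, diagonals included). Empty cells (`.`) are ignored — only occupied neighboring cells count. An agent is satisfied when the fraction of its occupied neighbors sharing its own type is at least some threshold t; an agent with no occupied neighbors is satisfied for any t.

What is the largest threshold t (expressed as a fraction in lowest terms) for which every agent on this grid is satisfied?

1/2

Row 0: (0,0)2 3/3 · (0,1)2 4/4 · (0,4)1 3/4 · (0,5)1 3/3
Row 1: (1,0)2 4/4 · (1,1)2 6/6 · (1,2)2 4/4 · (1,3)2 2/4 · (1,4)1 4/5 · (1,5)1 4/4
Row 2: (2,0)2 2/2 · (2,2)2 5/5 · (2,5)1 4/4
Row 3: (3,2)2 2/2 · (3,3)2 2/3 · (3,4)1 2/3 · (3,5)1 2/2
The smallest same-type fraction is 2/4 at (1,3), which reduces to 1/2. Any threshold above that leaves this agent unsatisfied.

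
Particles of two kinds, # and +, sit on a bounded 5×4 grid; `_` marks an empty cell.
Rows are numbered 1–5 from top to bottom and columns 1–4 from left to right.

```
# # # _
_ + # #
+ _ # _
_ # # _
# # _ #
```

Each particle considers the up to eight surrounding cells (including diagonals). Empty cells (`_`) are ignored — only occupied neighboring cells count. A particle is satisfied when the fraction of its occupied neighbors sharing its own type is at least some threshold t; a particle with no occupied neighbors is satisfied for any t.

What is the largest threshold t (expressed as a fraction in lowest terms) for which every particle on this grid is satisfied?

Row 1: (1,1)# 1/2 · (1,2)# 3/4 · (1,3)# 3/4
Row 2: (2,2)+ 1/6 · (2,3)# 4/5 · (2,4)# 3/3
Row 3: (3,1)+ 1/2 · (3,3)# 4/5
Row 4: (4,2)# 4/5 · (4,3)# 4/4
Row 5: (5,1)# 2/2 · (5,2)# 3/3 · (5,4)# 1/1
The smallest same-type fraction is 1/6 at (2,2), which reduces to 1/6. Any threshold above that leaves this particle unsatisfied.

1/6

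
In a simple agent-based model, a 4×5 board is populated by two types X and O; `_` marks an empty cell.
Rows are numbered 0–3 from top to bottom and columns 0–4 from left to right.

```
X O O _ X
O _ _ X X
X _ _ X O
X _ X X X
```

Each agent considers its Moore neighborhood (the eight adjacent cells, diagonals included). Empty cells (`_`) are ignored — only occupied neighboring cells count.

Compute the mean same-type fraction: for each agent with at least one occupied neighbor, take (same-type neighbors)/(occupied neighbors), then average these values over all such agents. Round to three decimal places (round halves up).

0.614

(0,0)X 0/2
(0,1)O 2/3
(0,2)O 1/2
(0,4)X 2/2
(1,0)O 1/3
(1,3)X 3/5
(1,4)X 3/4
(2,0)X 1/2
(2,3)X 5/6
(2,4)O 0/5
(3,0)X 1/1
(3,2)X 2/2
(3,3)X 3/4
(3,4)X 2/3
Sum over 14 agents: 0/2 + 2/3 + 1/2 + 2/2 + 1/3 + 3/5 + 3/4 + 1/2 + 5/6 + 0/5 + 1/1 + 2/2 + 3/4 + 2/3 = 43/5; mean = 43/5 ÷ 14 = 43/70 = 0.614285… → 0.614.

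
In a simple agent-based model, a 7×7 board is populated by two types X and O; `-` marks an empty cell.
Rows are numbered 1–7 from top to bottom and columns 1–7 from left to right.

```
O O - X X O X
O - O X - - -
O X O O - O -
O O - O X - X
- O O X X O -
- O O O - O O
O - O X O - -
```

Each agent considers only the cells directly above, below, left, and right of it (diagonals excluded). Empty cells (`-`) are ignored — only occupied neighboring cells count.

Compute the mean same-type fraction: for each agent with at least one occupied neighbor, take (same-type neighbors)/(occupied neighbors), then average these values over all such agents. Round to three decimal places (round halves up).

Row 1: (1,1)O 2/2 · (1,2)O 1/1 · (1,4)X 2/2 · (1,5)X 1/2 · (1,6)O 0/2 · (1,7)X 0/1
Row 2: (2,1)O 2/2 · (2,3)O 1/2 · (2,4)X 1/3
Row 3: (3,1)O 2/3 · (3,2)X 0/3 · (3,3)O 2/3 · (3,4)O 2/3 · (3,6)O — no occupied neighbors
Row 4: (4,1)O 2/2 · (4,2)O 2/3 · (4,4)O 1/3 · (4,5)X 1/2 · (4,7)X — no occupied neighbors
Row 5: (5,2)O 3/3 · (5,3)O 2/3 · (5,4)X 1/4 · (5,5)X 2/3 · (5,6)O 1/2
Row 6: (6,2)O 2/2 · (6,3)O 4/4 · (6,4)O 1/3 · (6,6)O 2/2 · (6,7)O 1/1
Row 7: (7,1)O — no occupied neighbors · (7,3)O 1/2 · (7,4)X 0/3 · (7,5)O 0/1
Sum over 30 agents: 2/2 + 1/1 + 2/2 + 1/2 + 0/2 + 0/1 + 2/2 + 1/2 + 1/3 + 2/3 + 0/3 + 2/3 + 2/3 + 2/2 + 2/3 + 1/3 + 1/2 + 3/3 + 2/3 + 1/4 + 2/3 + 1/2 + 2/2 + 4/4 + 1/3 + 2/2 + 1/1 + 1/2 + 0/3 + 0/1 = 71/4; mean = 71/4 ÷ 30 = 71/120 = 0.591666… → 0.592.

0.592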